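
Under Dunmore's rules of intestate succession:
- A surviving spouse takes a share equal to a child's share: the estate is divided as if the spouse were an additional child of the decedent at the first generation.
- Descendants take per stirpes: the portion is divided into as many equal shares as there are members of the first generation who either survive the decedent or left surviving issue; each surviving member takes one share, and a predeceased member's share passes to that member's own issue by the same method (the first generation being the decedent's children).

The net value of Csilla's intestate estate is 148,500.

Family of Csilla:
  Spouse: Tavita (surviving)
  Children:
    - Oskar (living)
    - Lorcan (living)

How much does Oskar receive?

Oskar receives 49,500.

The spouse counts as an additional share at the children's level, so there are 3 primary shares of 49,500. Tavita takes one such share (49,500).
The children's combined portion (99,000) is divided into 2 shares of 49,500: Oskar and Lorcan each take 49,500.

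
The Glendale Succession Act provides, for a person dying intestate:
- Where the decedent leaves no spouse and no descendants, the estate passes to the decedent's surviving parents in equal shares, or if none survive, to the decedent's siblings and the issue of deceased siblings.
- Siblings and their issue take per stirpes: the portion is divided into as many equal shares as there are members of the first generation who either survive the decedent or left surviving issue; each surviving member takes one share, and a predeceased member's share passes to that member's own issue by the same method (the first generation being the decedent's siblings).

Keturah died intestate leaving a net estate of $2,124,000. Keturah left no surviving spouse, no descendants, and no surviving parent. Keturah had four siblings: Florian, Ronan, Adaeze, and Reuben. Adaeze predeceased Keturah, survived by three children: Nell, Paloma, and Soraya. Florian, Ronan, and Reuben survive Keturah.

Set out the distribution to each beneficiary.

The entire $2,124,000 passes to the siblings and their issue.
That amount ($2,124,000) is divided into 4 shares of $531,000: Florian, Ronan, and Reuben each take $531,000; Adaeze's $531,000 share passes to Adaeze's issue.
Adaeze's share ($531,000) is divided into 3 shares of $177,000: Nell, Paloma, and Soraya each take $177,000.

Florian: $531,000; Ronan: $531,000; Nell: $177,000; Paloma: $177,000; Soraya: $177,000; Reuben: $531,000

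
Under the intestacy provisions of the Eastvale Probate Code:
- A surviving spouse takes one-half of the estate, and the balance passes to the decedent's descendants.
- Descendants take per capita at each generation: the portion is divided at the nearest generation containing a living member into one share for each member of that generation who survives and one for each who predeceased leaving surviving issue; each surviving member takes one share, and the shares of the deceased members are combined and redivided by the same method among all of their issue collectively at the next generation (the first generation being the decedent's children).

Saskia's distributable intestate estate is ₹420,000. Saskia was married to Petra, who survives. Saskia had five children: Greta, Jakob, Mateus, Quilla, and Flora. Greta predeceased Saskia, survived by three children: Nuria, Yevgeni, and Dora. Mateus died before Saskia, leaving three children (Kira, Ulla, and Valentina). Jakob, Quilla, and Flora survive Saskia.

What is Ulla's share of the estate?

Ulla receives ₹14,000.

Petra takes one-half of ₹420,000 = ₹210,000. The remaining ₹210,000 passes to the descendants.
The descendants' portion (₹210,000) is divided at the children's generation into 5 shares of ₹42,000. Jakob, Quilla, and Flora each take ₹42,000. The 2 shares of the deceased (Greta and Mateus) are combined into a pool of ₹84,000.
That pool (₹84,000) is divided at the grandchildren's generation equally among Nuria, Yevgeni, Dora, Kira, Ulla, and Valentina: ₹14,000 each.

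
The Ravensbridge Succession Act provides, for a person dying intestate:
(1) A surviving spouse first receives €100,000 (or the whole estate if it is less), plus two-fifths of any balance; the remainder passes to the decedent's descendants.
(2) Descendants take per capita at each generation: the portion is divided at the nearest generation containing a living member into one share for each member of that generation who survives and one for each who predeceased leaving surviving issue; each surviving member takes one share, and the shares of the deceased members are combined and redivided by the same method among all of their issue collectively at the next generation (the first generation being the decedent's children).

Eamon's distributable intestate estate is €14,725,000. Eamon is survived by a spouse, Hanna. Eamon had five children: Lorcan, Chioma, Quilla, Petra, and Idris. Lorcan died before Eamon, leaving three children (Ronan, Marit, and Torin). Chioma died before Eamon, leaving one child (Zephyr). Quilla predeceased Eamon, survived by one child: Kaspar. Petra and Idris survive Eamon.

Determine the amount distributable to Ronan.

Hanna first takes €100,000, leaving a balance of €14,625,000. Hanna then takes two-fifths of the balance (€5,850,000), for a total of €5,950,000. The remaining €8,775,000 passes to the descendants.
The descendants' portion (€8,775,000) is divided at the children's generation into 5 shares of €1,755,000. Petra and Idris each take €1,755,000. The 3 shares of the deceased (Lorcan, Chioma, and Quilla) are combined into a pool of €5,265,000.
That pool (€5,265,000) is divided at the grandchildren's generation equally among Ronan, Marit, Torin, Zephyr, and Kaspar: €1,053,000 each.

Ronan receives €1,053,000.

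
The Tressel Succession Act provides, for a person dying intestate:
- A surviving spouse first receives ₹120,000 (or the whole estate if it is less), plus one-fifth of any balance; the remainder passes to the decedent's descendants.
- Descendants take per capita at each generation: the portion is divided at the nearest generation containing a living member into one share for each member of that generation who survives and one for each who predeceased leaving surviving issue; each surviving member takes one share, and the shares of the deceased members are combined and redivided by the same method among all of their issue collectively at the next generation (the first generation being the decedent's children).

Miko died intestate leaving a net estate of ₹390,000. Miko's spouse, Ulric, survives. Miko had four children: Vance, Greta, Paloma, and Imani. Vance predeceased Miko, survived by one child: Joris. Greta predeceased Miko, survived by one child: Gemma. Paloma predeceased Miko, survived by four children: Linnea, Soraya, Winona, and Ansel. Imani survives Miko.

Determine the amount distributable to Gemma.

Gemma receives ₹27,000.

Ulric first takes ₹120,000, leaving a balance of ₹270,000. Ulric then takes one-fifth of the balance (₹54,000), for a total of ₹174,000. The remaining ₹216,000 passes to the descendants.
The descendants' portion (₹216,000) is divided at the children's generation into 4 shares of ₹54,000. Imani takes ₹54,000. The 3 shares of the deceased (Vance, Greta, and Paloma) are combined into a pool of ₹162,000.
That pool (₹162,000) is divided at the grandchildren's generation equally among Joris, Gemma, Linnea, Soraya, Winona, and Ansel: ₹27,000 each.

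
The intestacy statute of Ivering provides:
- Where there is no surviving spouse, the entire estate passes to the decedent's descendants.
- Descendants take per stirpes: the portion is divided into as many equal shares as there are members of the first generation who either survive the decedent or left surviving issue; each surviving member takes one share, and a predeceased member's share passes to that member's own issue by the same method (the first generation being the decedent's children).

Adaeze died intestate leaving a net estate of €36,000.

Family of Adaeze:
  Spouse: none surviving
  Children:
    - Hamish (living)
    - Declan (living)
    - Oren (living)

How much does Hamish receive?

The entire €36,000 passes to the descendants.
That amount (€36,000) is divided into 3 shares of €12,000: Hamish, Declan, and Oren each take €12,000.

Hamish receives €12,000.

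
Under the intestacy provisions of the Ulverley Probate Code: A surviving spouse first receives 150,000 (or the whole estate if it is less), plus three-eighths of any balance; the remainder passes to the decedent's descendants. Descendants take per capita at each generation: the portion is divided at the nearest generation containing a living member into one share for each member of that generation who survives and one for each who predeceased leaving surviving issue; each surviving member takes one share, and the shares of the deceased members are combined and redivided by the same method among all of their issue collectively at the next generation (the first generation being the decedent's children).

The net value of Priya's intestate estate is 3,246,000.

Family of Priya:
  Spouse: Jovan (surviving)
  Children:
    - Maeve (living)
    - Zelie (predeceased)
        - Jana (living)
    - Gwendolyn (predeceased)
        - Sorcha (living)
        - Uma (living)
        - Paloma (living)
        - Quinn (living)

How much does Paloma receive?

Paloma receives 258,000.

Jovan first takes 150,000, leaving a balance of 3,096,000. Jovan then takes three-eighths of the balance (1,161,000), for a total of 1,311,000. The remaining 1,935,000 passes to the descendants.
The descendants' portion (1,935,000) is divided at the children's generation into 3 shares of 645,000. Maeve takes 645,000. The 2 shares of the deceased (Zelie and Gwendolyn) are combined into a pool of 1,290,000.
That pool (1,290,000) is divided at the grandchildren's generation equally among Jana, Sorcha, Uma, Paloma, and Quinn: 258,000 each.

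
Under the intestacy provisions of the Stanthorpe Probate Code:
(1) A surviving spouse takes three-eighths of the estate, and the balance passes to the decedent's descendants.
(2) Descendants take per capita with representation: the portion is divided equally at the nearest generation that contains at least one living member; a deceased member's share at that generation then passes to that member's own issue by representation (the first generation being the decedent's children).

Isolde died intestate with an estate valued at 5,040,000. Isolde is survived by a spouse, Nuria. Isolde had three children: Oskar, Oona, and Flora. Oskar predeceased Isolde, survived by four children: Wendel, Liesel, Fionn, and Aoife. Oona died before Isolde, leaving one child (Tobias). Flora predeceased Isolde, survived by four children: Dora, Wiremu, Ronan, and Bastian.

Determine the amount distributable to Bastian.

Nuria takes three-eighths of 5,040,000 = 1,890,000. The remaining 3,150,000 passes to the descendants.
No child survives, so the initial division is made at the grandchildren's generation.
The descendants' portion (3,150,000) is divided into 9 shares of 350,000: Wendel, Liesel, Fionn, Aoife, Tobias, Dora, Wiremu, Ronan, and Bastian each take 350,000.

Bastian receives 350,000.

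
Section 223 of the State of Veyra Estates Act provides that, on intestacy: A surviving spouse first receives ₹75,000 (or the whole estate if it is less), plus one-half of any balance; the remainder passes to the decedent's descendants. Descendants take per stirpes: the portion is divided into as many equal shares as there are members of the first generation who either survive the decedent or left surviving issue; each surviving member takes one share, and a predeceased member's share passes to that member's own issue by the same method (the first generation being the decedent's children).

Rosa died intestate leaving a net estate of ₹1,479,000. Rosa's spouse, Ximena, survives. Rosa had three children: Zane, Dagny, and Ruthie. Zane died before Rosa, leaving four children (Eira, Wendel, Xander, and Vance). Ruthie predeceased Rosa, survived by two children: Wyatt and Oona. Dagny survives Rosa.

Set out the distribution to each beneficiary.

Ximena first takes ₹75,000, leaving a balance of ₹1,404,000. Ximena then takes one-half of the balance (₹702,000), for a total of ₹777,000. The remaining ₹702,000 passes to the descendants.
The descendants' portion (₹702,000) is divided into 3 shares of ₹234,000: Dagny takes ₹234,000; Zane's ₹234,000 share passes to Zane's issue; Ruthie's ₹234,000 share passes to Ruthie's issue.
Zane's share (₹234,000) is divided into 4 shares of ₹58,500: Eira, Wendel, Xander, and Vance each take ₹58,500.
Ruthie's share (₹234,000) is divided into 2 shares of ₹117,000: Wyatt and Oona each take ₹117,000.

Ximena: ₹777,000; Eira: ₹58,500; Wendel: ₹58,500; Xander: ₹58,500; Vance: ₹58,500; Dagny: ₹234,000; Wyatt: ₹117,000; Oona: ₹117,000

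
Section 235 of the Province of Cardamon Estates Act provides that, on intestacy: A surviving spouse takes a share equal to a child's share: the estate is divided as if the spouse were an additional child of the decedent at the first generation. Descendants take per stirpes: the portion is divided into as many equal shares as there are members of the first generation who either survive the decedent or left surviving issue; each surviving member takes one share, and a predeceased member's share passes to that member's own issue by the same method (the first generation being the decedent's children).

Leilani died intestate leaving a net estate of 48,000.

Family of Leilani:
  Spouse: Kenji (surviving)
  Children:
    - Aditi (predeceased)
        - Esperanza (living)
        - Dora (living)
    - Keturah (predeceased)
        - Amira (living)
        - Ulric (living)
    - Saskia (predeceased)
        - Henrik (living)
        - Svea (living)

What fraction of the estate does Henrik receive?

The spouse counts as an additional share at the children's level, so there are 4 primary shares of 12,000. Kenji takes one such share (12,000).
The children's combined portion (36,000) is divided into 3 shares of 12,000: Aditi's 12,000 share passes to Aditi's issue; Keturah's 12,000 share passes to Keturah's issue; Saskia's 12,000 share passes to Saskia's issue.
Aditi's share (12,000) is divided into 2 shares of 6,000: Esperanza and Dora each take 6,000.
Keturah's share (12,000) is divided into 2 shares of 6,000: Amira and Ulric each take 6,000.
Saskia's share (12,000) is divided into 2 shares of 6,000: Henrik and Svea each take 6,000.

Henrik receives 1/8 of the estate.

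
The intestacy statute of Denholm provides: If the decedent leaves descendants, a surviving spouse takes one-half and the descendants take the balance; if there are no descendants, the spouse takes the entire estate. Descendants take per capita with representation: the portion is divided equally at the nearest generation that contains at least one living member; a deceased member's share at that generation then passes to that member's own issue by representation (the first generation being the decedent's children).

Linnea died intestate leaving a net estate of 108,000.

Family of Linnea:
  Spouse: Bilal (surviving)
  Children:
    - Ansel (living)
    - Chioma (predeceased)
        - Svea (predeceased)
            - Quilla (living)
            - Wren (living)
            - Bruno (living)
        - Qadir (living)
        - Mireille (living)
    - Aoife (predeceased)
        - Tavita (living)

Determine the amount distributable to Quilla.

Bilal takes one-half of 108,000 = 54,000. The remaining 54,000 passes to the descendants.
The descendants' portion (54,000) is divided into 3 shares of 18,000: Ansel takes 18,000; Chioma's 18,000 share passes to Chioma's issue; Aoife's 18,000 share passes to Aoife's issue.
Chioma's share (18,000) is divided into 3 shares of 6,000: Qadir and Mireille each take 6,000; Svea's 6,000 share passes to Svea's issue.
Svea's share (6,000) is divided into 3 shares of 2,000: Quilla, Wren, and Bruno each take 2,000.
Aoife's share (18,000) passes entirely to Tavita.

Quilla receives 2,000.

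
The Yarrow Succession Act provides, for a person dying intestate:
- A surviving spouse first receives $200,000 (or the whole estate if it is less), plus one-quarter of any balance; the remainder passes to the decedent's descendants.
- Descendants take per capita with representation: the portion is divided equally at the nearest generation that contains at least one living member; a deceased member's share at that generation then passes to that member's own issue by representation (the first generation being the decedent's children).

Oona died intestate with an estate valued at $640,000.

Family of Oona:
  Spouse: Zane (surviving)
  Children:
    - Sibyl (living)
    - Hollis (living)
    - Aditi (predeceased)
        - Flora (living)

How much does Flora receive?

Zane first takes $200,000, leaving a balance of $440,000. Zane then takes one-quarter of the balance ($110,000), for a total of $310,000. The remaining $330,000 passes to the descendants.
The descendants' portion ($330,000) is divided into 3 shares of $110,000: Sibyl and Hollis each take $110,000; Aditi's $110,000 share passes to Aditi's issue.
Aditi's share ($110,000) passes entirely to Flora.

Flora receives $110,000.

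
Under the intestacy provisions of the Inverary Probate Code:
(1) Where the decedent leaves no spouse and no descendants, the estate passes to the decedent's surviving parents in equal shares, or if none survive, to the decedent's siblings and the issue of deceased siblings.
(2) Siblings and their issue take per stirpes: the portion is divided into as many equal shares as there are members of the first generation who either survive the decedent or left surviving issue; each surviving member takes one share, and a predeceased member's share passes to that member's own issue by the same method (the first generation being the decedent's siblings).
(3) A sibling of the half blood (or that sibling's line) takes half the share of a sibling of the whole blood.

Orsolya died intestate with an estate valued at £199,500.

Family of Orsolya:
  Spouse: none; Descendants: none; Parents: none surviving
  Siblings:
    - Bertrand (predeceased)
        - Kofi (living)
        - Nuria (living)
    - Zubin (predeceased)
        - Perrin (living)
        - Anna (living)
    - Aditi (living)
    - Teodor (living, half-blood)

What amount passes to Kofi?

Kofi receives £28,500.

The entire £199,500 passes to the siblings and their issue.
Counting each half-blood sibling's line as half a unit, there are 7/2 units in £199,500, so one unit is £57,000. Whole-blood lines (Bertrand, Zubin, and Aditi) take £57,000 each; half-blood lines (Teodor) take £28,500 each.
Bertrand's share (£57,000) is divided into 2 shares of £28,500: Kofi and Nuria each take £28,500.
Zubin's share (£57,000) is divided into 2 shares of £28,500: Perrin and Anna each take £28,500.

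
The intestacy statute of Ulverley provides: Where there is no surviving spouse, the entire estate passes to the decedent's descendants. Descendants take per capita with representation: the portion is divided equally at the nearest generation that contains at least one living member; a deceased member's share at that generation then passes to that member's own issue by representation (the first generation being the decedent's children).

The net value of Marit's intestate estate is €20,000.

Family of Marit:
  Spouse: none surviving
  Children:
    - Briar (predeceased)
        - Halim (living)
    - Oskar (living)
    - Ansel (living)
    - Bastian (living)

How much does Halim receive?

Halim receives €5,000.

The entire €20,000 passes to the descendants.
That amount (€20,000) is divided into 4 shares of €5,000: Oskar, Ansel, and Bastian each take €5,000; Briar's €5,000 share passes to Briar's issue.
Briar's share (€5,000) passes entirely to Halim.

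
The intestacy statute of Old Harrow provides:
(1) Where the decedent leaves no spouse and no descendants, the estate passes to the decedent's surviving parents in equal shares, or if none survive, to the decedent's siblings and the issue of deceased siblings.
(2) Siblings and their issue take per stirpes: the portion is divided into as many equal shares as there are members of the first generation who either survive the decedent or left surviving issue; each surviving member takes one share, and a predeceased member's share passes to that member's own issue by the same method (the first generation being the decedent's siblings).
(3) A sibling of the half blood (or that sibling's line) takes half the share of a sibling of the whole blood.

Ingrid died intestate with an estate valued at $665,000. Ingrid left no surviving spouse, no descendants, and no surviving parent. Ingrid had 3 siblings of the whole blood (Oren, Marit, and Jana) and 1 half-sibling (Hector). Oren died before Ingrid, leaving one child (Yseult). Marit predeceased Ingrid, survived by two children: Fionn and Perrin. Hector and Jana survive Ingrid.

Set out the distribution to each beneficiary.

Hector: $95,000; Yseult: $190,000; Fionn: $95,000; Perrin: $95,000; Jana: $190,000

The entire $665,000 passes to the siblings and their issue.
Counting each half-blood sibling's line as half a unit, there are 7/2 units in $665,000, so one unit is $190,000. Whole-blood lines (Oren, Marit, and Jana) take $190,000 each; half-blood lines (Hector) take $95,000 each.
Oren's share ($190,000) passes entirely to Yseult.
Marit's share ($190,000) is divided into 2 shares of $95,000: Fionn and Perrin each take $95,000.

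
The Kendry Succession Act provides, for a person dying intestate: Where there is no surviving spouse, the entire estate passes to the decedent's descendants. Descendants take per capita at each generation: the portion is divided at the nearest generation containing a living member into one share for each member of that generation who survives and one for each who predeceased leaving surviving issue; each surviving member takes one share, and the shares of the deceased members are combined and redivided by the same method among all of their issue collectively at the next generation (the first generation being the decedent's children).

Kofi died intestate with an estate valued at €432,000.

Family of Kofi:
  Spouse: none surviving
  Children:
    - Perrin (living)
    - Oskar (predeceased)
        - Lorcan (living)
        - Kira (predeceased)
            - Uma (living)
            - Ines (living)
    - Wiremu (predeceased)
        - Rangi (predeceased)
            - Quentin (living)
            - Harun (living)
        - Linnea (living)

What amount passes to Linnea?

Linnea receives €72,000.

The entire €432,000 passes to the descendants.
That amount (€432,000) is divided at the children's generation into 3 shares of €144,000. Perrin takes €144,000. The 2 shares of the deceased (Oskar and Wiremu) are combined into a pool of €288,000.
That pool (€288,000) is divided at the grandchildren's generation into 4 shares of €72,000. Lorcan and Linnea each take €72,000. The 2 shares of the deceased (Kira and Rangi) are combined into a pool of €144,000.
That pool (€144,000) is divided at the great-grandchildren's generation equally among Uma, Ines, Quentin, and Harun: €36,000 each.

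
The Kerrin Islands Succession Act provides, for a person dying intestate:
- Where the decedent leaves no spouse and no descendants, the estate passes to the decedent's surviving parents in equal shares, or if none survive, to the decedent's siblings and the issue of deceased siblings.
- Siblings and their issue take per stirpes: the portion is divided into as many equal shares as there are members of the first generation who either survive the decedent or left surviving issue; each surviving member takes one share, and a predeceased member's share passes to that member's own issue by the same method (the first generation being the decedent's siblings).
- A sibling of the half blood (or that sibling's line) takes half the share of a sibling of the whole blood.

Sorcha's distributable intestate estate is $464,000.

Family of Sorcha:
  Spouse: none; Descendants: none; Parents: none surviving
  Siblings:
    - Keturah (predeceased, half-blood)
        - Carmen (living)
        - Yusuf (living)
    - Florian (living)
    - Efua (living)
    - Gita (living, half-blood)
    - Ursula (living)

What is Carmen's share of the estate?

Carmen receives $29,000.

The entire $464,000 passes to the siblings and their issue.
Counting each half-blood sibling's line as half a unit, there are 4 units in $464,000, so one unit is $116,000. Whole-blood lines (Florian, Efua, and Ursula) take $116,000 each; half-blood lines (Keturah and Gita) take $58,000 each.
Keturah's share ($58,000) is divided into 2 shares of $29,000: Carmen and Yusuf each take $29,000.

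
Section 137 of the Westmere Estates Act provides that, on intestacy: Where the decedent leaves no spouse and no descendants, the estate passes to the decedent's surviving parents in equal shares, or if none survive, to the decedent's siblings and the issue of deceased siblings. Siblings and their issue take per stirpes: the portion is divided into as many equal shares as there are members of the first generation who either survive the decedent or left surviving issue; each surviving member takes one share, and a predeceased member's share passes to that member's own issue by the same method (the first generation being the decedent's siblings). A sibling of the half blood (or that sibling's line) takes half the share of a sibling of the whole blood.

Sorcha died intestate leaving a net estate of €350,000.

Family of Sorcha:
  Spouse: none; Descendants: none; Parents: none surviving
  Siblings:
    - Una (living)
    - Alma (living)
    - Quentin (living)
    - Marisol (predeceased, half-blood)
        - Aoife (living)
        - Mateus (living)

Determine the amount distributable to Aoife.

Aoife receives €25,000.

The entire €350,000 passes to the siblings and their issue.
Counting each half-blood sibling's line as half a unit, there are 7/2 units in €350,000, so one unit is €100,000. Whole-blood lines (Una, Alma, and Quentin) take €100,000 each; half-blood lines (Marisol) take €50,000 each.
Marisol's share (€50,000) is divided into 2 shares of €25,000: Aoife and Mateus each take €25,000.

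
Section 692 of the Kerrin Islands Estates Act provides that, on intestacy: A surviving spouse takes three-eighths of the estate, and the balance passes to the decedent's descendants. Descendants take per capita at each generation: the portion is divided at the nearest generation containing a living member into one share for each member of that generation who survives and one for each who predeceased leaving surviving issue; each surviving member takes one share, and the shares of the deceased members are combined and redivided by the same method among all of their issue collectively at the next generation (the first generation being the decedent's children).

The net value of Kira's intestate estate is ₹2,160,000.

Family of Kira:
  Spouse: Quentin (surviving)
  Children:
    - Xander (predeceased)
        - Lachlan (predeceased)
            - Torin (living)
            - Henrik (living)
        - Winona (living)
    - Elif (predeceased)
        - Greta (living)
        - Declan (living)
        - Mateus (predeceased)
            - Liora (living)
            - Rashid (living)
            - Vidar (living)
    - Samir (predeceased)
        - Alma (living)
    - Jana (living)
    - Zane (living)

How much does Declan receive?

Declan receives ₹135,000.

Quentin takes three-eighths of ₹2,160,000 = ₹810,000. The remaining ₹1,350,000 passes to the descendants.
The descendants' portion (₹1,350,000) is divided at the children's generation into 5 shares of ₹270,000. Jana and Zane each take ₹270,000. The 3 shares of the deceased (Xander, Elif, and Samir) are combined into a pool of ₹810,000.
That pool (₹810,000) is divided at the grandchildren's generation into 6 shares of ₹135,000. Winona, Greta, Declan, and Alma each take ₹135,000. The 2 shares of the deceased (Lachlan and Mateus) are combined into a pool of ₹270,000.
That pool (₹270,000) is divided at the great-grandchildren's generation equally among Torin, Henrik, Liora, Rashid, and Vidar: ₹54,000 each.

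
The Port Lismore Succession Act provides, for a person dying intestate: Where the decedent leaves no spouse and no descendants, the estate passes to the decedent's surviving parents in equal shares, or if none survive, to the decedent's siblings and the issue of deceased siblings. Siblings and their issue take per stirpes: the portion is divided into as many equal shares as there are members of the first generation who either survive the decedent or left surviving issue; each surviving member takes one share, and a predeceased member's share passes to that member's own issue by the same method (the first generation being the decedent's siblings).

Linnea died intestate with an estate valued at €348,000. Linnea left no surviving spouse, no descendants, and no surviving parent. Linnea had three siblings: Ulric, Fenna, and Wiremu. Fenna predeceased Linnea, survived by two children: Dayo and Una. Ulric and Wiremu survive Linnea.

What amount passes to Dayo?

Dayo receives €58,000.

The entire €348,000 passes to the siblings and their issue.
That amount (€348,000) is divided into 3 shares of €116,000: Ulric and Wiremu each take €116,000; Fenna's €116,000 share passes to Fenna's issue.
Fenna's share (€116,000) is divided into 2 shares of €58,000: Dayo and Una each take €58,000.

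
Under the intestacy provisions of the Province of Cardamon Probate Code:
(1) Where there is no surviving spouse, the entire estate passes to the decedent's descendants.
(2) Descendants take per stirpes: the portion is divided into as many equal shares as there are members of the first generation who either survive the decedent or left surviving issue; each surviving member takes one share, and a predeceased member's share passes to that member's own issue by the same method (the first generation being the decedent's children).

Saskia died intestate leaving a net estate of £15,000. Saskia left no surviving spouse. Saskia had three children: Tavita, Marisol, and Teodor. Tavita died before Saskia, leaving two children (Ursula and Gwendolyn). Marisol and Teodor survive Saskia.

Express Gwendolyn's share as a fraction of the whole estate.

The entire £15,000 passes to the descendants.
That amount (£15,000) is divided into 3 shares of £5,000: Marisol and Teodor each take £5,000; Tavita's £5,000 share passes to Tavita's issue.
Tavita's share (£5,000) is divided into 2 shares of £2,500: Ursula and Gwendolyn each take £2,500.

Gwendolyn receives 1/6 of the estate.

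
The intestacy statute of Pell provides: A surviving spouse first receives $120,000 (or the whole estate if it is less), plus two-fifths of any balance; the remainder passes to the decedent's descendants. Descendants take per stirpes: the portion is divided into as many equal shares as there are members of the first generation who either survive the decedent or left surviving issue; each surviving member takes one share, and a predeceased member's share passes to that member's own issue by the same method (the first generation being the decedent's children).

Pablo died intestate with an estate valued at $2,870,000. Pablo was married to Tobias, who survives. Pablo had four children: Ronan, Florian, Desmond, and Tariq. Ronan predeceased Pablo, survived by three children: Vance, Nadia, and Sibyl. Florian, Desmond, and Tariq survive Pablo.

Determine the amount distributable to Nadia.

Nadia receives $137,500.

Tobias first takes $120,000, leaving a balance of $2,750,000. Tobias then takes two-fifths of the balance ($1,100,000), for a total of $1,220,000. The remaining $1,650,000 passes to the descendants.
The descendants' portion ($1,650,000) is divided into 4 shares of $412,500: Florian, Desmond, and Tariq each take $412,500; Ronan's $412,500 share passes to Ronan's issue.
Ronan's share ($412,500) is divided into 3 shares of $137,500: Vance, Nadia, and Sibyl each take $137,500.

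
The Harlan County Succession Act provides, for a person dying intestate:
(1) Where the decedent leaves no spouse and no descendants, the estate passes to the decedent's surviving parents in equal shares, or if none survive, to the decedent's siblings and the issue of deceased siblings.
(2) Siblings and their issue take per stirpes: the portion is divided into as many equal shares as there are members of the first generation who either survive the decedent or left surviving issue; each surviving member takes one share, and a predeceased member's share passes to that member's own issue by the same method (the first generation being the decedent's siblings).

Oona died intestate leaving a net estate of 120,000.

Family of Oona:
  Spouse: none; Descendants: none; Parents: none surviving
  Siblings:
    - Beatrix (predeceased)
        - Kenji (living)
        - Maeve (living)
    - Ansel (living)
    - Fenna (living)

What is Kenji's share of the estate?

Kenji receives 20,000.

The entire 120,000 passes to the siblings and their issue.
That amount (120,000) is divided into 3 shares of 40,000: Ansel and Fenna each take 40,000; Beatrix's 40,000 share passes to Beatrix's issue.
Beatrix's share (40,000) is divided into 2 shares of 20,000: Kenji and Maeve each take 20,000.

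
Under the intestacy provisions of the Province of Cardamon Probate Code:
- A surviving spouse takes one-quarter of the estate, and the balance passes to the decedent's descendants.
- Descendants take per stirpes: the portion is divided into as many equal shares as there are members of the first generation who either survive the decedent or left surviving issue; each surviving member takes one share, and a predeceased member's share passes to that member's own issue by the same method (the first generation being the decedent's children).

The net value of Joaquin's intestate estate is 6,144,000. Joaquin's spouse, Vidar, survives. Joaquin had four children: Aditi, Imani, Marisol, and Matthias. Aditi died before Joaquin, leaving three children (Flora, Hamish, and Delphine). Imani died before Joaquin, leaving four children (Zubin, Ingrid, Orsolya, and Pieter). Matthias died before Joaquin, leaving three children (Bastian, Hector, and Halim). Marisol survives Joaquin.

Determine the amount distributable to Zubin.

Vidar takes one-quarter of 6,144,000 = 1,536,000. The remaining 4,608,000 passes to the descendants.
The descendants' portion (4,608,000) is divided into 4 shares of 1,152,000: Marisol takes 1,152,000; Aditi's 1,152,000 share passes to Aditi's issue; Imani's 1,152,000 share passes to Imani's issue; Matthias's 1,152,000 share passes to Matthias's issue.
Aditi's share (1,152,000) is divided into 3 shares of 384,000: Flora, Hamish, and Delphine each take 384,000.
Imani's share (1,152,000) is divided into 4 shares of 288,000: Zubin, Ingrid, Orsolya, and Pieter each take 288,000.
Matthias's share (1,152,000) is divided into 3 shares of 384,000: Bastian, Hector, and Halim each take 384,000.

Zubin receives 288,000.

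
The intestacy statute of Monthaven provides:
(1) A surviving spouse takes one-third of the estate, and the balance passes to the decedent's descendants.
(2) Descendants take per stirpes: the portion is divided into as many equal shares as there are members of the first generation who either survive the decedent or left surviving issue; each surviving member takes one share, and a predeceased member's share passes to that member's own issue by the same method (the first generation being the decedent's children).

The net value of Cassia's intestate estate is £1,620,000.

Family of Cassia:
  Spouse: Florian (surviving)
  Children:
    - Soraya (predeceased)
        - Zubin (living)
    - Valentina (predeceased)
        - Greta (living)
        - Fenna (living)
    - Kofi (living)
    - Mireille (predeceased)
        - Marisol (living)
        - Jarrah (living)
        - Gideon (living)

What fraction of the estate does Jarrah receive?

Florian takes one-third of £1,620,000 = £540,000. The remaining £1,080,000 passes to the descendants.
The descendants' portion (£1,080,000) is divided into 4 shares of £270,000: Kofi takes £270,000; Soraya's £270,000 share passes to Soraya's issue; Valentina's £270,000 share passes to Valentina's issue; Mireille's £270,000 share passes to Mireille's issue.
Soraya's share (£270,000) passes entirely to Zubin.
Valentina's share (£270,000) is divided into 2 shares of £135,000: Greta and Fenna each take £135,000.
Mireille's share (£270,000) is divided into 3 shares of £90,000: Marisol, Jarrah, and Gideon each take £90,000.

Jarrah receives 1/18 of the estate.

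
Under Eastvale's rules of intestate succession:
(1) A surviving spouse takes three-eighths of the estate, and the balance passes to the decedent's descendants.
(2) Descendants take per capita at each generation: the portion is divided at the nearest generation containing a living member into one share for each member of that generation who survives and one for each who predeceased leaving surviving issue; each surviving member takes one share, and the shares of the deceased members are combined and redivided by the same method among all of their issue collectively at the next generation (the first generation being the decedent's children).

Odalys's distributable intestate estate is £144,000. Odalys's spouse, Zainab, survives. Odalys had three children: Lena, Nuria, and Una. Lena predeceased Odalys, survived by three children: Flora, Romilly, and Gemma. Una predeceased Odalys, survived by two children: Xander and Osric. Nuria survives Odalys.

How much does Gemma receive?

Zainab takes three-eighths of £144,000 = £54,000. The remaining £90,000 passes to the descendants.
The descendants' portion (£90,000) is divided at the children's generation into 3 shares of £30,000. Nuria takes £30,000. The 2 shares of the deceased (Lena and Una) are combined into a pool of £60,000.
That pool (£60,000) is divided at the grandchildren's generation equally among Flora, Romilly, Gemma, Xander, and Osric: £12,000 each.

Gemma receives £12,000.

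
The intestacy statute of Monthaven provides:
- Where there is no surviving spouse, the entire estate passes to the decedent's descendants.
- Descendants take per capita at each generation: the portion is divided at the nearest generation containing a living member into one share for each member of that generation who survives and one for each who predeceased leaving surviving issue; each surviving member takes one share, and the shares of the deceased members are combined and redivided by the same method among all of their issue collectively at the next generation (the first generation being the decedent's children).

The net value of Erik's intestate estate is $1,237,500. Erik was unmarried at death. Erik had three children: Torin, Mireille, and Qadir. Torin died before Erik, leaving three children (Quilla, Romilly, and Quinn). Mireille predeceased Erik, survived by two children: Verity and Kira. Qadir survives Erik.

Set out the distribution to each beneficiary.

Quilla: $165,000; Romilly: $165,000; Quinn: $165,000; Verity: $165,000; Kira: $165,000; Qadir: $412,500

The entire $1,237,500 passes to the descendants.
That amount ($1,237,500) is divided at the children's generation into 3 shares of $412,500. Qadir takes $412,500. The 2 shares of the deceased (Torin and Mireille) are combined into a pool of $825,000.
That pool ($825,000) is divided at the grandchildren's generation equally among Quilla, Romilly, Quinn, Verity, and Kira: $165,000 each.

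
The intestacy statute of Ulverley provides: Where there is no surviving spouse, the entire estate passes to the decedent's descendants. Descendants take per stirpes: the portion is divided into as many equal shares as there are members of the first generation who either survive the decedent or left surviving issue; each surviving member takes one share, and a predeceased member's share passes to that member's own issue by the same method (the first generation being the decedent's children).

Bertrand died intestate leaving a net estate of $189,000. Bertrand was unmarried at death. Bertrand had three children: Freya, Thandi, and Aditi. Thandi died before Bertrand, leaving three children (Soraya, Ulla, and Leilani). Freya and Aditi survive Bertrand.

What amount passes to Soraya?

Soraya receives $21,000.

The entire $189,000 passes to the descendants.
That amount ($189,000) is divided into 3 shares of $63,000: Freya and Aditi each take $63,000; Thandi's $63,000 share passes to Thandi's issue.
Thandi's share ($63,000) is divided into 3 shares of $21,000: Soraya, Ulla, and Leilani each take $21,000.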